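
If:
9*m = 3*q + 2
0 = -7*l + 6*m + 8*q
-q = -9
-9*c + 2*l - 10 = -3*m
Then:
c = 541/189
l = 274/21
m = 29/9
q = 9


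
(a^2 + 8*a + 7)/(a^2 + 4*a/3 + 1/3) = 3*(a + 7)/(3*a + 1)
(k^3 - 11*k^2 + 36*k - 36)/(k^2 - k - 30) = (k^2 - 5*k + 6)/(k + 5)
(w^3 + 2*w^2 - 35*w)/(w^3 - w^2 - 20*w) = (w + 7)/(w + 4)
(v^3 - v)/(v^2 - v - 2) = v*(v - 1)/(v - 2)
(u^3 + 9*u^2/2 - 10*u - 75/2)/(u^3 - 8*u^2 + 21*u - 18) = (2*u^2 + 15*u + 25)/(2*(u^2 - 5*u + 6))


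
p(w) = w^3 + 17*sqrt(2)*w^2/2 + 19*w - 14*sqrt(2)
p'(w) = 3*w^2 + 17*sqrt(2)*w + 19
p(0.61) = -3.51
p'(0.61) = 34.78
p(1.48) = 37.89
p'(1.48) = 61.15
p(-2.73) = -2.43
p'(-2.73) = -24.27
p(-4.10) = 35.45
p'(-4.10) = -29.14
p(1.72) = 53.53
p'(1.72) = 69.23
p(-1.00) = -27.78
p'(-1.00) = -2.04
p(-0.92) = -27.88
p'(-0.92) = -0.58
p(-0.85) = -27.88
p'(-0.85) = 0.73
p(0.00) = -19.80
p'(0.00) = 19.00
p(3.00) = 172.39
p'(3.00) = 118.12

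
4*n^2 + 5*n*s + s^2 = (n + s)*(4*n + s)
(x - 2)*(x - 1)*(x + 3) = x^3 - 7*x + 6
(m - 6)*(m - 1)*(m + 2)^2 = m^4 - 3*m^3 - 18*m^2 - 4*m + 24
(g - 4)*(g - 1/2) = g^2 - 9*g/2 + 2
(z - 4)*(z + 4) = z^2 - 16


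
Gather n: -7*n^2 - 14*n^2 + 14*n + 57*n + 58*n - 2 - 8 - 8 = -21*n^2 + 129*n - 18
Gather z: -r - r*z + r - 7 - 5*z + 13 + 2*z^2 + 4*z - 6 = 2*z^2 + z*(-r - 1)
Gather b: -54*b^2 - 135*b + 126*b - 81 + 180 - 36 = -54*b^2 - 9*b + 63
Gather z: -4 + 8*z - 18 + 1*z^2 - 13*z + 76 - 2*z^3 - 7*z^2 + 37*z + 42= -2*z^3 - 6*z^2 + 32*z + 96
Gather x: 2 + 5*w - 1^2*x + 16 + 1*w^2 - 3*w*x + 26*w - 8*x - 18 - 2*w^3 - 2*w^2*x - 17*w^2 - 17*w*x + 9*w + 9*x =-2*w^3 - 16*w^2 + 40*w + x*(-2*w^2 - 20*w)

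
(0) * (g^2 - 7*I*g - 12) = 0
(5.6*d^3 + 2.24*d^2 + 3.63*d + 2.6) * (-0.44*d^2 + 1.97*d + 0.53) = -2.464*d^5 + 10.0464*d^4 + 5.7836*d^3 + 7.1943*d^2 + 7.0459*d + 1.378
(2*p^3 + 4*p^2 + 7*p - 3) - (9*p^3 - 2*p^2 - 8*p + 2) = -7*p^3 + 6*p^2 + 15*p - 5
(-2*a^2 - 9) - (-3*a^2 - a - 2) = a^2 + a - 7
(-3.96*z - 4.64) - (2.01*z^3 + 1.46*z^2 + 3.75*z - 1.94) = -2.01*z^3 - 1.46*z^2 - 7.71*z - 2.7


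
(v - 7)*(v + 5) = v^2 - 2*v - 35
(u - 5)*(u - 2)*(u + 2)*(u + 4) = u^4 - u^3 - 24*u^2 + 4*u + 80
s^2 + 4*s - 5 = (s - 1)*(s + 5)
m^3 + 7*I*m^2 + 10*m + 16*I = (m - 2*I)*(m + I)*(m + 8*I)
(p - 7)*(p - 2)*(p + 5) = p^3 - 4*p^2 - 31*p + 70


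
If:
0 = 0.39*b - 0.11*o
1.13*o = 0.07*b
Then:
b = 0.00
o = 0.00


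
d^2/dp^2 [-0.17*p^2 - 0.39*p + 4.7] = -0.340000000000000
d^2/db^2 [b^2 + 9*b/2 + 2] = 2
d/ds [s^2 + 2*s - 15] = 2*s + 2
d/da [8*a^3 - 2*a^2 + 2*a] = 24*a^2 - 4*a + 2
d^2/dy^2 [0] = 0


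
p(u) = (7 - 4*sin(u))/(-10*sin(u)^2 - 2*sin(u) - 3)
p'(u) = (7 - 4*sin(u))*(20*sin(u)*cos(u) + 2*cos(u))/(-10*sin(u)^2 - 2*sin(u) - 3)^2 - 4*cos(u)/(-10*sin(u)^2 - 2*sin(u) - 3) = 2*(-20*sin(u)^2 + 70*sin(u) + 13)*cos(u)/(10*sin(u)^2 + 2*sin(u) + 3)^2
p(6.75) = -0.88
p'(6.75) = 2.06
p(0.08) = -2.07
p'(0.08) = 3.54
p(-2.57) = -1.89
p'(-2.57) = 2.20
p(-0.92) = -1.32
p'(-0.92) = -1.12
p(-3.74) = -0.65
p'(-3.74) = -1.43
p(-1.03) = -1.21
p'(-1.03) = -0.85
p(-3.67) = -0.76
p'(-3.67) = -1.74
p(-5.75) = -0.75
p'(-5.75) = 1.72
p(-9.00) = -2.23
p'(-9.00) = 2.34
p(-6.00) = -1.36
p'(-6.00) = 3.16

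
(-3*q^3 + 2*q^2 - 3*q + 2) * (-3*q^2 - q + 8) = 9*q^5 - 3*q^4 - 17*q^3 + 13*q^2 - 26*q + 16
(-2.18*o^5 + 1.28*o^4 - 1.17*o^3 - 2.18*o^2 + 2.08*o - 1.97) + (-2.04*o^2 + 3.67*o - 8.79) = -2.18*o^5 + 1.28*o^4 - 1.17*o^3 - 4.22*o^2 + 5.75*o - 10.76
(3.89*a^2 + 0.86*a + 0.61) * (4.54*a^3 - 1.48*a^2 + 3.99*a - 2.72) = 17.6606*a^5 - 1.8528*a^4 + 17.0177*a^3 - 8.0522*a^2 + 0.0947*a - 1.6592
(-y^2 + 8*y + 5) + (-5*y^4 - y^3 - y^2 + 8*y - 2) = -5*y^4 - y^3 - 2*y^2 + 16*y + 3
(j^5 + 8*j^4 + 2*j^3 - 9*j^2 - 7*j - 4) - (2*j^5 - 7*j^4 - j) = -j^5 + 15*j^4 + 2*j^3 - 9*j^2 - 6*j - 4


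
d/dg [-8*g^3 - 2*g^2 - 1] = 4*g*(-6*g - 1)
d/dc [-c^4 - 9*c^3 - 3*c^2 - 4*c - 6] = -4*c^3 - 27*c^2 - 6*c - 4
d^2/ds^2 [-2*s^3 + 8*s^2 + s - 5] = 16 - 12*s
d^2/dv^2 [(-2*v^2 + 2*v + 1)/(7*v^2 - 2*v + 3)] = 2*(70*v^3 + 273*v^2 - 168*v - 23)/(343*v^6 - 294*v^5 + 525*v^4 - 260*v^3 + 225*v^2 - 54*v + 27)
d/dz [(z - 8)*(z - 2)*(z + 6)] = 3*z^2 - 8*z - 44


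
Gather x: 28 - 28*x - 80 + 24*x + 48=-4*x - 4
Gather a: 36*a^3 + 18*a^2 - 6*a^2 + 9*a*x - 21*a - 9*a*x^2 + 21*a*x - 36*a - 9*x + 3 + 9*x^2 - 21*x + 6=36*a^3 + 12*a^2 + a*(-9*x^2 + 30*x - 57) + 9*x^2 - 30*x + 9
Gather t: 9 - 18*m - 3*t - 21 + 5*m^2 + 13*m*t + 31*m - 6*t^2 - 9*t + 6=5*m^2 + 13*m - 6*t^2 + t*(13*m - 12) - 6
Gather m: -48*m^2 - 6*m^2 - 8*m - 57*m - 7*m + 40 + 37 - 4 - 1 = -54*m^2 - 72*m + 72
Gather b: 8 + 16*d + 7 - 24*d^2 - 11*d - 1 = -24*d^2 + 5*d + 14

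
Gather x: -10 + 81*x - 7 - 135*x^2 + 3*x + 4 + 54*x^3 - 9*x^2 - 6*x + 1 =54*x^3 - 144*x^2 + 78*x - 12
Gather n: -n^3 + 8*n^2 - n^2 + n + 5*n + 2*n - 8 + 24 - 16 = -n^3 + 7*n^2 + 8*n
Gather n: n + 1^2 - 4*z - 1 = n - 4*z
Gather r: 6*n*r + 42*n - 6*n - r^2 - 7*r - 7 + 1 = 36*n - r^2 + r*(6*n - 7) - 6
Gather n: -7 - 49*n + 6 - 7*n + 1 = -56*n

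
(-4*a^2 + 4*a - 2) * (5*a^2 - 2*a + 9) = -20*a^4 + 28*a^3 - 54*a^2 + 40*a - 18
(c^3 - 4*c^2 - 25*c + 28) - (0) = c^3 - 4*c^2 - 25*c + 28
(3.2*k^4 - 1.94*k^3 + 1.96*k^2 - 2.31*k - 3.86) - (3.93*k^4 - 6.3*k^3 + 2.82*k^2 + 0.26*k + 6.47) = -0.73*k^4 + 4.36*k^3 - 0.86*k^2 - 2.57*k - 10.33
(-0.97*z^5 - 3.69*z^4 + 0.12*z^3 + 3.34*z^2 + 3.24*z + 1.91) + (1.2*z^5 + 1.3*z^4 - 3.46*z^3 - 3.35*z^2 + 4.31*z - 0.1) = 0.23*z^5 - 2.39*z^4 - 3.34*z^3 - 0.0100000000000002*z^2 + 7.55*z + 1.81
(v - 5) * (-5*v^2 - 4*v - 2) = -5*v^3 + 21*v^2 + 18*v + 10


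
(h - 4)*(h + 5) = h^2 + h - 20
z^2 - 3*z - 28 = (z - 7)*(z + 4)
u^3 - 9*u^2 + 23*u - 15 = (u - 5)*(u - 3)*(u - 1)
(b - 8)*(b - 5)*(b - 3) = b^3 - 16*b^2 + 79*b - 120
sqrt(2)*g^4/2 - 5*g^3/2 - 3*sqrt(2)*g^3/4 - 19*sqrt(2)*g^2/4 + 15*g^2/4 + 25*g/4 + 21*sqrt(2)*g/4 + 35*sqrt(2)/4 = (g - 5/2)*(g + 1)*(g - 7*sqrt(2)/2)*(sqrt(2)*g/2 + 1)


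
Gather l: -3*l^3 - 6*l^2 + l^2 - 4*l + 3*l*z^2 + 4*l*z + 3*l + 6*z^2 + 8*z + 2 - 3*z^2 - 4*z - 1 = -3*l^3 - 5*l^2 + l*(3*z^2 + 4*z - 1) + 3*z^2 + 4*z + 1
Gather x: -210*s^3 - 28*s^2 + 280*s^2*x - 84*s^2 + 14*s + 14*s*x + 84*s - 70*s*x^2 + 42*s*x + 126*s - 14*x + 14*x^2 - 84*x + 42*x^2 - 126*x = -210*s^3 - 112*s^2 + 224*s + x^2*(56 - 70*s) + x*(280*s^2 + 56*s - 224)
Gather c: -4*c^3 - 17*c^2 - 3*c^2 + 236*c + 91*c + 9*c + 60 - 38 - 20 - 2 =-4*c^3 - 20*c^2 + 336*c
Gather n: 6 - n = 6 - n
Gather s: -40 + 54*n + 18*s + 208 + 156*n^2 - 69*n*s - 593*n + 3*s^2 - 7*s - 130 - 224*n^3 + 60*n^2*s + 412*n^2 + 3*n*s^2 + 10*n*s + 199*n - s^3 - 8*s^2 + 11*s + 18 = -224*n^3 + 568*n^2 - 340*n - s^3 + s^2*(3*n - 5) + s*(60*n^2 - 59*n + 22) + 56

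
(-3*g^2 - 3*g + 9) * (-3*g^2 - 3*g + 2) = 9*g^4 + 18*g^3 - 24*g^2 - 33*g + 18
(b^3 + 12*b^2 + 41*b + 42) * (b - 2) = b^4 + 10*b^3 + 17*b^2 - 40*b - 84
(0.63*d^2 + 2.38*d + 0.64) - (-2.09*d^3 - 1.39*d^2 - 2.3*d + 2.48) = 2.09*d^3 + 2.02*d^2 + 4.68*d - 1.84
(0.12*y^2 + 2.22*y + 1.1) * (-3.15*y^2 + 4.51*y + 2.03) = -0.378*y^4 - 6.4518*y^3 + 6.7908*y^2 + 9.4676*y + 2.233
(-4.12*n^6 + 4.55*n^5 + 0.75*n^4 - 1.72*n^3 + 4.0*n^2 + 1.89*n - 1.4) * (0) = 0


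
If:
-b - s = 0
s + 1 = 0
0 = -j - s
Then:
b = 1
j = 1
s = -1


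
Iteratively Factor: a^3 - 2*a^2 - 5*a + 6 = (a - 3)*(a^2 + a - 2) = (a - 3)*(a - 1)*(a + 2)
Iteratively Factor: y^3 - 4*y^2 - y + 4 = (y + 1)*(y^2 - 5*y + 4) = (y - 1)*(y + 1)*(y - 4)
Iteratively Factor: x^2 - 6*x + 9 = (x - 3)*(x - 3)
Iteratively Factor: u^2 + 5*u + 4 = (u + 4)*(u + 1)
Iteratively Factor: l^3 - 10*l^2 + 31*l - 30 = (l - 3)*(l^2 - 7*l + 10) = (l - 5)*(l - 3)*(l - 2)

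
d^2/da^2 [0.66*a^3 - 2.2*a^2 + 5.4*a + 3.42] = 3.96*a - 4.4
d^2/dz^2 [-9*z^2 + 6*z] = -18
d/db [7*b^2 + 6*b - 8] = 14*b + 6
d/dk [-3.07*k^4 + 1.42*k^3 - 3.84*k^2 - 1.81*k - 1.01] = -12.28*k^3 + 4.26*k^2 - 7.68*k - 1.81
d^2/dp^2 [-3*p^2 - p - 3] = -6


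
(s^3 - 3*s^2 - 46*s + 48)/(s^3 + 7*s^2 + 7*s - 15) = (s^2 - 2*s - 48)/(s^2 + 8*s + 15)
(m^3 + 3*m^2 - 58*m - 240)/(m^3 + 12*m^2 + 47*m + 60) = (m^2 - 2*m - 48)/(m^2 + 7*m + 12)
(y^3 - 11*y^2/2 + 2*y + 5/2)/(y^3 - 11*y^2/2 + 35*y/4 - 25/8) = 4*(2*y^3 - 11*y^2 + 4*y + 5)/(8*y^3 - 44*y^2 + 70*y - 25)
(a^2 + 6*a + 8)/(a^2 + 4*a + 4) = (a + 4)/(a + 2)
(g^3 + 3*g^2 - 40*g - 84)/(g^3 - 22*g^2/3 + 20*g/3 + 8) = 3*(g^2 + 9*g + 14)/(3*g^2 - 4*g - 4)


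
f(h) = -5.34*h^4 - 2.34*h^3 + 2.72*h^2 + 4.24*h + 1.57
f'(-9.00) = 14958.10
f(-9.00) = -33146.15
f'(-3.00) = 501.46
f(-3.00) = -356.03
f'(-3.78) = 1037.03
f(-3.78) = -939.41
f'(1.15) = -31.27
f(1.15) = -2.86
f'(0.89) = -11.54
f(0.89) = 2.50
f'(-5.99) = 4310.51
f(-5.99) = -6297.93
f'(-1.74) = 86.05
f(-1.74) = -34.19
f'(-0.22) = 2.93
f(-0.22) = 0.78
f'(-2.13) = 167.22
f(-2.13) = -82.42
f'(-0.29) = 2.59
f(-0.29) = 0.59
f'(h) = -21.36*h^3 - 7.02*h^2 + 5.44*h + 4.24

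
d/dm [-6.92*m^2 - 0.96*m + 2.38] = -13.84*m - 0.96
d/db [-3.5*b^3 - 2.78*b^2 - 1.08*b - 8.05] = -10.5*b^2 - 5.56*b - 1.08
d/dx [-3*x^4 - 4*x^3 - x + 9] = -12*x^3 - 12*x^2 - 1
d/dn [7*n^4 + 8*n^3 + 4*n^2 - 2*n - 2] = 28*n^3 + 24*n^2 + 8*n - 2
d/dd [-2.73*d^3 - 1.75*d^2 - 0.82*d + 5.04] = -8.19*d^2 - 3.5*d - 0.82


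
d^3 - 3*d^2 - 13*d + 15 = (d - 5)*(d - 1)*(d + 3)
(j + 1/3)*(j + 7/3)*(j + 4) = j^3 + 20*j^2/3 + 103*j/9 + 28/9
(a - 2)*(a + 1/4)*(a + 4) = a^3 + 9*a^2/4 - 15*a/2 - 2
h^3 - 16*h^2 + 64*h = h*(h - 8)^2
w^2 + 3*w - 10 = (w - 2)*(w + 5)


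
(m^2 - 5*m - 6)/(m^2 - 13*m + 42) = (m + 1)/(m - 7)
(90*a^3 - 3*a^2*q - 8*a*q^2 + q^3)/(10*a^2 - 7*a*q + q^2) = (-18*a^2 - 3*a*q + q^2)/(-2*a + q)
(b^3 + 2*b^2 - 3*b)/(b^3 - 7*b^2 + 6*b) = (b + 3)/(b - 6)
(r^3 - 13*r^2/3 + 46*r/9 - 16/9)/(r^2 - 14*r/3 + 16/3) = (3*r^2 - 5*r + 2)/(3*(r - 2))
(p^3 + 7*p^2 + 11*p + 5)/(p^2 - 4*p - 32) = (p^3 + 7*p^2 + 11*p + 5)/(p^2 - 4*p - 32)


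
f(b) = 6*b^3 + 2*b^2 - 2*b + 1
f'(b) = 18*b^2 + 4*b - 2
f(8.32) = 3578.39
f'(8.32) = 1277.28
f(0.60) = 1.82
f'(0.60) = 6.88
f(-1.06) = -1.78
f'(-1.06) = 13.98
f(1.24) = 13.03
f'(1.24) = 30.64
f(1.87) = 43.49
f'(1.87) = 68.42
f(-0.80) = 0.81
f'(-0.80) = 6.32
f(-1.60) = -15.26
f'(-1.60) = 37.68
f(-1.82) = -24.91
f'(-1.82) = 50.34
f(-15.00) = -19769.00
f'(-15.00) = 3988.00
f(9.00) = 4519.00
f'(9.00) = 1492.00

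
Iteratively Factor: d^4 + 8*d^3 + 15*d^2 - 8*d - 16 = (d + 1)*(d^3 + 7*d^2 + 8*d - 16) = (d + 1)*(d + 4)*(d^2 + 3*d - 4) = (d + 1)*(d + 4)^2*(d - 1)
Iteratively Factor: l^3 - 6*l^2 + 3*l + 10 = (l + 1)*(l^2 - 7*l + 10) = (l - 2)*(l + 1)*(l - 5)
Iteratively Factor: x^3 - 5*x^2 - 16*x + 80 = (x - 5)*(x^2 - 16) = (x - 5)*(x + 4)*(x - 4)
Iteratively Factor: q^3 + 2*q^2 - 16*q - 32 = (q - 4)*(q^2 + 6*q + 8) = (q - 4)*(q + 2)*(q + 4)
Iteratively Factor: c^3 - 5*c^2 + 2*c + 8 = (c - 4)*(c^2 - c - 2) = (c - 4)*(c + 1)*(c - 2)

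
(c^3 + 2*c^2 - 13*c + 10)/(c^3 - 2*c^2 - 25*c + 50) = (c - 1)/(c - 5)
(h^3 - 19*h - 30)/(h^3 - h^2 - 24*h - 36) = (h - 5)/(h - 6)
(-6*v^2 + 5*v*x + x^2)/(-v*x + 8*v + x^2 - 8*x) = (6*v + x)/(x - 8)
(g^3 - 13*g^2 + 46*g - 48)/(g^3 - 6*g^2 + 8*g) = (g^2 - 11*g + 24)/(g*(g - 4))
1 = 1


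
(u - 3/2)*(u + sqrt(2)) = u^2 - 3*u/2 + sqrt(2)*u - 3*sqrt(2)/2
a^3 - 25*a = a*(a - 5)*(a + 5)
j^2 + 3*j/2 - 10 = (j - 5/2)*(j + 4)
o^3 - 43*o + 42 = (o - 6)*(o - 1)*(o + 7)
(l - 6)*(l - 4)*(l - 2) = l^3 - 12*l^2 + 44*l - 48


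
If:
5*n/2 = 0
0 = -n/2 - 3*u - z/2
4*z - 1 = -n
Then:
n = 0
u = -1/24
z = 1/4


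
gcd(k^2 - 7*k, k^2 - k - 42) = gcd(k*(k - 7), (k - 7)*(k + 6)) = k - 7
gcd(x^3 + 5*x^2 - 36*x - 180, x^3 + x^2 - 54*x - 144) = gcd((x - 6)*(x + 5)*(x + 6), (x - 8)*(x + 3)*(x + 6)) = x + 6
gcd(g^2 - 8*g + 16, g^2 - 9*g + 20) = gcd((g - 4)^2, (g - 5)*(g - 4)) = g - 4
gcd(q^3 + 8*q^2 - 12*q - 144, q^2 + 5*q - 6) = q + 6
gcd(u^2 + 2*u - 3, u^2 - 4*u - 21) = u + 3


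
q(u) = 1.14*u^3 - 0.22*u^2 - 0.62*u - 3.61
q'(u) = 3.42*u^2 - 0.44*u - 0.62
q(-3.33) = -46.08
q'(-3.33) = 38.77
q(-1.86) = -10.55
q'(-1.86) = 12.03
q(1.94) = 2.68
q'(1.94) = 11.40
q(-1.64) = -8.21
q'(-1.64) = 9.30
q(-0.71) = -3.69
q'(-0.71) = 1.42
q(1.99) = 3.27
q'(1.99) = 12.05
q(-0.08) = -3.56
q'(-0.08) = -0.56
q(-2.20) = -15.45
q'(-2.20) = 16.90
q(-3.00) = -34.51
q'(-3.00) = 31.48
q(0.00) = -3.61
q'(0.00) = -0.62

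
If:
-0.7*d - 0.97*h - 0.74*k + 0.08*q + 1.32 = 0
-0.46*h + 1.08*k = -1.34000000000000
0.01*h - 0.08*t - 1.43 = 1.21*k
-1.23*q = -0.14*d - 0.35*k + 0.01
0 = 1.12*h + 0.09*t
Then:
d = 3.47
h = -0.15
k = -1.30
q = 0.02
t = 1.81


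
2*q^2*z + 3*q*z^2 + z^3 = z*(q + z)*(2*q + z)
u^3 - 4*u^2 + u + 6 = (u - 3)*(u - 2)*(u + 1)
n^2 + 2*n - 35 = (n - 5)*(n + 7)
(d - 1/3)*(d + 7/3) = d^2 + 2*d - 7/9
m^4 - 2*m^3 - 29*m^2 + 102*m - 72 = (m - 4)*(m - 3)*(m - 1)*(m + 6)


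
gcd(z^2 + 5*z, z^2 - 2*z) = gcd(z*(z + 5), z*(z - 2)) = z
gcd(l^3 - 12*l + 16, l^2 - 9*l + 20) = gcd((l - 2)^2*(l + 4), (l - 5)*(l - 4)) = 1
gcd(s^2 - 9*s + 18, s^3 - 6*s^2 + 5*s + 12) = s - 3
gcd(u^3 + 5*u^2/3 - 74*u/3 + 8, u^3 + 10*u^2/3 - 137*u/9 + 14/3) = u^2 + 17*u/3 - 2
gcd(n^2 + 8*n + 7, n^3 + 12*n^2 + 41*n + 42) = n + 7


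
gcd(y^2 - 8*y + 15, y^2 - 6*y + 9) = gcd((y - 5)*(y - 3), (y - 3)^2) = y - 3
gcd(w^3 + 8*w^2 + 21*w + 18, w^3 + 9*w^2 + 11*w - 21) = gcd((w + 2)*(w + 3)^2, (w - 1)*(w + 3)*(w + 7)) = w + 3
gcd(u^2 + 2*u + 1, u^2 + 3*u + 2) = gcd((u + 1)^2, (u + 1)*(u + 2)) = u + 1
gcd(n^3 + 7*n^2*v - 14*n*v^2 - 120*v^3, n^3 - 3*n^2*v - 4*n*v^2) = -n + 4*v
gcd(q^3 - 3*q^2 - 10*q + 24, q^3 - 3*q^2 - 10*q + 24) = q^3 - 3*q^2 - 10*q + 24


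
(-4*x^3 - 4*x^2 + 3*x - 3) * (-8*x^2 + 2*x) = 32*x^5 + 24*x^4 - 32*x^3 + 30*x^2 - 6*x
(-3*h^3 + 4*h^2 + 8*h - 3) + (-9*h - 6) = -3*h^3 + 4*h^2 - h - 9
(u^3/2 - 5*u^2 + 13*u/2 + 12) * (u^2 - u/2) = u^5/2 - 21*u^4/4 + 9*u^3 + 35*u^2/4 - 6*u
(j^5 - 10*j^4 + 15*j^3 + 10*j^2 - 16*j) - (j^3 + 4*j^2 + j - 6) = j^5 - 10*j^4 + 14*j^3 + 6*j^2 - 17*j + 6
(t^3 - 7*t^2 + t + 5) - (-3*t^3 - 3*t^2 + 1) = 4*t^3 - 4*t^2 + t + 4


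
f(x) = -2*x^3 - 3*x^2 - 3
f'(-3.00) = -36.00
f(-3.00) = 24.00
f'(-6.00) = -180.00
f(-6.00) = 321.00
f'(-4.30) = -85.14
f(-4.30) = 100.54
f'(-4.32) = -86.05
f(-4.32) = 102.26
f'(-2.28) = -17.51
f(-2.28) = 5.11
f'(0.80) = -8.64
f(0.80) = -5.94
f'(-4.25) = -82.88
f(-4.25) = 96.34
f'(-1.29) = -2.24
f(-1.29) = -3.70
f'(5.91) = -245.03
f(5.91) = -520.63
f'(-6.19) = -192.76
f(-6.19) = 356.41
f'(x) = -6*x^2 - 6*x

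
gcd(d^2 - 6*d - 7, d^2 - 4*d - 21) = d - 7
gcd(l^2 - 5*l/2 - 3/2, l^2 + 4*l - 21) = l - 3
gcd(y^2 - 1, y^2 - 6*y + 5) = y - 1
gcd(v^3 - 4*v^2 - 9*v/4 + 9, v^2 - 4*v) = v - 4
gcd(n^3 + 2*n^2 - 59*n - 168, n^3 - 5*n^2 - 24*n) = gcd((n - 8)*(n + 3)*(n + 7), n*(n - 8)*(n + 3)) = n^2 - 5*n - 24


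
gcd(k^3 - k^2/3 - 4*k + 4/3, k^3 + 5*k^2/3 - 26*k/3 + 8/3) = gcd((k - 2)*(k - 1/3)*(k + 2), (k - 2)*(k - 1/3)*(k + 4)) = k^2 - 7*k/3 + 2/3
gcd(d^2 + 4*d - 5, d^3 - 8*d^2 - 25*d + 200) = d + 5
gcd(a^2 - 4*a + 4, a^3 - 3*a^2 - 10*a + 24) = a - 2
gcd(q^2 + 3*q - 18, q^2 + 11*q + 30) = q + 6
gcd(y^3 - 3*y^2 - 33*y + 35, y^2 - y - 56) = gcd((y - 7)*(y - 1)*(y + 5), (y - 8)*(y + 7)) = 1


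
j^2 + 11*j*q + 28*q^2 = (j + 4*q)*(j + 7*q)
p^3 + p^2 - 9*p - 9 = (p - 3)*(p + 1)*(p + 3)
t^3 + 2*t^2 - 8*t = t*(t - 2)*(t + 4)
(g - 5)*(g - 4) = g^2 - 9*g + 20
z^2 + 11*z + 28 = (z + 4)*(z + 7)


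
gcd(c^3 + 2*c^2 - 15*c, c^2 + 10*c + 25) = c + 5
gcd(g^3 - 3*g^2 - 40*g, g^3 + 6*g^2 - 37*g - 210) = g + 5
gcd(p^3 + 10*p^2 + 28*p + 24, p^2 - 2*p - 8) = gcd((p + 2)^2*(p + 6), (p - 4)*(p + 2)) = p + 2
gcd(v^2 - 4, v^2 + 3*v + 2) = v + 2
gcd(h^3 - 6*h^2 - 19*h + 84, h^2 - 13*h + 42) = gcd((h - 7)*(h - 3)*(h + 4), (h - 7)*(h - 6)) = h - 7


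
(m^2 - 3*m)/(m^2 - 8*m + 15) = m/(m - 5)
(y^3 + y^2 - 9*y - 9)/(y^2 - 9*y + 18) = (y^2 + 4*y + 3)/(y - 6)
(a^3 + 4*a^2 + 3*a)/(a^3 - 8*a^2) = (a^2 + 4*a + 3)/(a*(a - 8))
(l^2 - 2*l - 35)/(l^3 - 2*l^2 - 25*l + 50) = (l - 7)/(l^2 - 7*l + 10)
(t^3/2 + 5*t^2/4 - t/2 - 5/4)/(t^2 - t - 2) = (2*t^2 + 3*t - 5)/(4*(t - 2))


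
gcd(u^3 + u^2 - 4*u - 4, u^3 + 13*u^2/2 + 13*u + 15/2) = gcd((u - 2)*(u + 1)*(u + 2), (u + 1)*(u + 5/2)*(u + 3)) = u + 1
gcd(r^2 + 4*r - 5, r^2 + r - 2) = r - 1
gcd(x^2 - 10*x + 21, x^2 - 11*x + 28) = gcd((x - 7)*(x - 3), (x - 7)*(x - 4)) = x - 7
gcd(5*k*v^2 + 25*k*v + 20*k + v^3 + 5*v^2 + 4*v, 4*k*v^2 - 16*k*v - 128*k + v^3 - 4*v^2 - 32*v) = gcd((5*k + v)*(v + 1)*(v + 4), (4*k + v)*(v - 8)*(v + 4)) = v + 4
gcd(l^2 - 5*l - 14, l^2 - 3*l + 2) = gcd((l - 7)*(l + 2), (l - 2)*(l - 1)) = 1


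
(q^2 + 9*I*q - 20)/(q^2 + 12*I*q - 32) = (q + 5*I)/(q + 8*I)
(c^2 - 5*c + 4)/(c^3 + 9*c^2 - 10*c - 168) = (c - 1)/(c^2 + 13*c + 42)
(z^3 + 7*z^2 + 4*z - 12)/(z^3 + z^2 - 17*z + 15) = (z^2 + 8*z + 12)/(z^2 + 2*z - 15)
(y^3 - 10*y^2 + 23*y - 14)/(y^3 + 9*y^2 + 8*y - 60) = (y^2 - 8*y + 7)/(y^2 + 11*y + 30)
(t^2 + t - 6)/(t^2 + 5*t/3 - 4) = 3*(t - 2)/(3*t - 4)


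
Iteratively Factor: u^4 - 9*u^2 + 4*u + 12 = (u - 2)*(u^3 + 2*u^2 - 5*u - 6) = (u - 2)*(u + 1)*(u^2 + u - 6) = (u - 2)*(u + 1)*(u + 3)*(u - 2)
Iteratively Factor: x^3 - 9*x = (x)*(x^2 - 9) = x*(x + 3)*(x - 3)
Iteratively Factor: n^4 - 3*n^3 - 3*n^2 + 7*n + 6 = (n - 3)*(n^3 - 3*n - 2) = (n - 3)*(n + 1)*(n^2 - n - 2) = (n - 3)*(n - 2)*(n + 1)*(n + 1)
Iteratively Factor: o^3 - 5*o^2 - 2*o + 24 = (o - 3)*(o^2 - 2*o - 8) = (o - 4)*(o - 3)*(o + 2)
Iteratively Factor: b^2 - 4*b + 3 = (b - 3)*(b - 1)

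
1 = 1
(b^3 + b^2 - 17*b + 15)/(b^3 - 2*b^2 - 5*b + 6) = (b + 5)/(b + 2)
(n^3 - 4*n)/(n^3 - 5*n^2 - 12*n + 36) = n*(n + 2)/(n^2 - 3*n - 18)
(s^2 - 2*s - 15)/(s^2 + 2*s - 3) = (s - 5)/(s - 1)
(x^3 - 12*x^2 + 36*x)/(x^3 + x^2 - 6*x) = (x^2 - 12*x + 36)/(x^2 + x - 6)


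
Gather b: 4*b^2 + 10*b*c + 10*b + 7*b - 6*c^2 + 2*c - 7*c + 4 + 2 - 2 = 4*b^2 + b*(10*c + 17) - 6*c^2 - 5*c + 4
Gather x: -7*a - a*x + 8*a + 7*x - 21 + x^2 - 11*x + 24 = a + x^2 + x*(-a - 4) + 3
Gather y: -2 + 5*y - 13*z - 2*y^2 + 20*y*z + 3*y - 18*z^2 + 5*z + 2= -2*y^2 + y*(20*z + 8) - 18*z^2 - 8*z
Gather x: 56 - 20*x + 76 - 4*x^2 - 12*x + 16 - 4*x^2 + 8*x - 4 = -8*x^2 - 24*x + 144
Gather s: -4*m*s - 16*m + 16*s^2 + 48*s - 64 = -16*m + 16*s^2 + s*(48 - 4*m) - 64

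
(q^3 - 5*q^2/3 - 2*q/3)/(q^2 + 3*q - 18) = q*(3*q^2 - 5*q - 2)/(3*(q^2 + 3*q - 18))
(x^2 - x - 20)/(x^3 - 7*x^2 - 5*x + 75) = (x + 4)/(x^2 - 2*x - 15)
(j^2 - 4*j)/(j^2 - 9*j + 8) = j*(j - 4)/(j^2 - 9*j + 8)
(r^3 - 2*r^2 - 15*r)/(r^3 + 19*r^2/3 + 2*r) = 3*(r^2 - 2*r - 15)/(3*r^2 + 19*r + 6)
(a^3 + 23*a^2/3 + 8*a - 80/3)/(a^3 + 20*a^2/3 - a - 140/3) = (3*a - 4)/(3*a - 7)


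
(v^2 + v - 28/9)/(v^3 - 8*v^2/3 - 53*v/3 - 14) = (v - 4/3)/(v^2 - 5*v - 6)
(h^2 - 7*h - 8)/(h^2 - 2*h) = (h^2 - 7*h - 8)/(h*(h - 2))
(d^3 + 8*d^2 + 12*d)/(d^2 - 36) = d*(d + 2)/(d - 6)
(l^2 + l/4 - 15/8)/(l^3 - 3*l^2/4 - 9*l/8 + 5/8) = (2*l + 3)/(2*l^2 + l - 1)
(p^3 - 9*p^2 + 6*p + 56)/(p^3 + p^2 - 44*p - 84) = (p - 4)/(p + 6)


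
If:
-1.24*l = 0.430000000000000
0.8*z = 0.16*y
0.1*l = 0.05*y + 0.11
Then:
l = -0.35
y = -2.89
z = -0.58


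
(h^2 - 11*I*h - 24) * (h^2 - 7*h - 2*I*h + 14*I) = h^4 - 7*h^3 - 13*I*h^3 - 46*h^2 + 91*I*h^2 + 322*h + 48*I*h - 336*I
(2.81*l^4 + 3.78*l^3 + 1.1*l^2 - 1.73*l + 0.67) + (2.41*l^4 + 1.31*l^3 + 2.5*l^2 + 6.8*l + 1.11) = 5.22*l^4 + 5.09*l^3 + 3.6*l^2 + 5.07*l + 1.78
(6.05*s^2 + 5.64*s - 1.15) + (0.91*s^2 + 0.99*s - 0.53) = 6.96*s^2 + 6.63*s - 1.68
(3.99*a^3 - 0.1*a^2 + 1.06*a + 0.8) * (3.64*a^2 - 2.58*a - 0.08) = 14.5236*a^5 - 10.6582*a^4 + 3.7972*a^3 + 0.1852*a^2 - 2.1488*a - 0.064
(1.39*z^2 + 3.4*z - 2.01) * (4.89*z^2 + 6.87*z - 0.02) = 6.7971*z^4 + 26.1753*z^3 + 13.5013*z^2 - 13.8767*z + 0.0402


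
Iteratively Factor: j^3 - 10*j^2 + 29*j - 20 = (j - 4)*(j^2 - 6*j + 5) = (j - 4)*(j - 1)*(j - 5)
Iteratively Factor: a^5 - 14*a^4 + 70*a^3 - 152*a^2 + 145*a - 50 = (a - 1)*(a^4 - 13*a^3 + 57*a^2 - 95*a + 50) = (a - 1)^2*(a^3 - 12*a^2 + 45*a - 50) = (a - 5)*(a - 1)^2*(a^2 - 7*a + 10) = (a - 5)*(a - 2)*(a - 1)^2*(a - 5)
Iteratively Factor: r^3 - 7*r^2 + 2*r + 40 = (r - 4)*(r^2 - 3*r - 10) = (r - 4)*(r + 2)*(r - 5)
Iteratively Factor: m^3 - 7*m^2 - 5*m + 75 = (m - 5)*(m^2 - 2*m - 15) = (m - 5)*(m + 3)*(m - 5)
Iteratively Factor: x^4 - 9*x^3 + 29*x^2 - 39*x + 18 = (x - 1)*(x^3 - 8*x^2 + 21*x - 18) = (x - 3)*(x - 1)*(x^2 - 5*x + 6) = (x - 3)*(x - 2)*(x - 1)*(x - 3)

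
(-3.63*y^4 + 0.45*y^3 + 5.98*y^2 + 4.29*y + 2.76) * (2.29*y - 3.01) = -8.3127*y^5 + 11.9568*y^4 + 12.3397*y^3 - 8.1757*y^2 - 6.5925*y - 8.3076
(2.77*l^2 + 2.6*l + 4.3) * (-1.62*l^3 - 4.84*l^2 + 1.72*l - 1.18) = -4.4874*l^5 - 17.6188*l^4 - 14.7856*l^3 - 19.6086*l^2 + 4.328*l - 5.074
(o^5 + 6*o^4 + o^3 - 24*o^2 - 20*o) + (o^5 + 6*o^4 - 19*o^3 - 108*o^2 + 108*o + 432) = 2*o^5 + 12*o^4 - 18*o^3 - 132*o^2 + 88*o + 432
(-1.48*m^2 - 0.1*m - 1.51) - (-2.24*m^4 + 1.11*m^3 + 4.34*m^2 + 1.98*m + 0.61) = 2.24*m^4 - 1.11*m^3 - 5.82*m^2 - 2.08*m - 2.12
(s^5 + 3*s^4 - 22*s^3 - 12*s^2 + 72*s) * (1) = s^5 + 3*s^4 - 22*s^3 - 12*s^2 + 72*s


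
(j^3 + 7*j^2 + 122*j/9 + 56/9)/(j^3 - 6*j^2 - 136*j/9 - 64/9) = (3*j^2 + 19*j + 28)/(3*j^2 - 20*j - 32)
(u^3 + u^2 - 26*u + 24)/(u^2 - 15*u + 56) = (u^3 + u^2 - 26*u + 24)/(u^2 - 15*u + 56)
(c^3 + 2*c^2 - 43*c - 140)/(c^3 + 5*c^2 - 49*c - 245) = (c + 4)/(c + 7)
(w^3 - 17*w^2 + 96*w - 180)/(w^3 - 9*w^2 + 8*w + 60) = (w - 6)/(w + 2)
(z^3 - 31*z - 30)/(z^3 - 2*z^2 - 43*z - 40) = (z - 6)/(z - 8)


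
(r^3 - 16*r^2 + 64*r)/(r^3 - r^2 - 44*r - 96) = r*(r - 8)/(r^2 + 7*r + 12)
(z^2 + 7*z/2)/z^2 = (z + 7/2)/z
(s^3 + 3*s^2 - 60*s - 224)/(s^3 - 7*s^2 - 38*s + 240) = (s^2 + 11*s + 28)/(s^2 + s - 30)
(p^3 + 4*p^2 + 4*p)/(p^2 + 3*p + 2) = p*(p + 2)/(p + 1)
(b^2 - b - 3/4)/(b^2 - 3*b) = (b^2 - b - 3/4)/(b*(b - 3))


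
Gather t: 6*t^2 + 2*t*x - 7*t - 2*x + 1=6*t^2 + t*(2*x - 7) - 2*x + 1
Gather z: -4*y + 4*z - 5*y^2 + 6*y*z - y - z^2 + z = -5*y^2 - 5*y - z^2 + z*(6*y + 5)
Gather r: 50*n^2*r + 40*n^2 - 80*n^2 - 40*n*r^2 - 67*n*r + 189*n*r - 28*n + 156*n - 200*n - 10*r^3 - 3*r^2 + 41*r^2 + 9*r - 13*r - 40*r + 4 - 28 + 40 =-40*n^2 - 72*n - 10*r^3 + r^2*(38 - 40*n) + r*(50*n^2 + 122*n - 44) + 16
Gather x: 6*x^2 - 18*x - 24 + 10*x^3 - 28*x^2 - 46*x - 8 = 10*x^3 - 22*x^2 - 64*x - 32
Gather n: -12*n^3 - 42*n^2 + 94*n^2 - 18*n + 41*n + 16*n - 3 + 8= -12*n^3 + 52*n^2 + 39*n + 5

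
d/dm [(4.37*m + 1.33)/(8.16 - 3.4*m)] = (136.61608*m - 327.878592)/(3.4*m - 8.16)^3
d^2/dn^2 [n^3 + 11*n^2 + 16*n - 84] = 6*n + 22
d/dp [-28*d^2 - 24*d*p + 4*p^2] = -24*d + 8*p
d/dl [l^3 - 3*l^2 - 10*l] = 3*l^2 - 6*l - 10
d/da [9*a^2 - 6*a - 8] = 18*a - 6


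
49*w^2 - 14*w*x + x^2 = (-7*w + x)^2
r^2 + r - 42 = (r - 6)*(r + 7)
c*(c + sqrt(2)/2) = c^2 + sqrt(2)*c/2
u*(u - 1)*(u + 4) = u^3 + 3*u^2 - 4*u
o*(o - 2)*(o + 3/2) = o^3 - o^2/2 - 3*o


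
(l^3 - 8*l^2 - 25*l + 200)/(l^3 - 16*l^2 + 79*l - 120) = (l + 5)/(l - 3)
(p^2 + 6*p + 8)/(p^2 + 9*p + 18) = (p^2 + 6*p + 8)/(p^2 + 9*p + 18)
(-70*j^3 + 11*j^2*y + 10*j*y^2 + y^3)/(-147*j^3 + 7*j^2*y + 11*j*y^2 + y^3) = (-10*j^2 + 3*j*y + y^2)/(-21*j^2 + 4*j*y + y^2)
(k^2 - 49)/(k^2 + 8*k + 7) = (k - 7)/(k + 1)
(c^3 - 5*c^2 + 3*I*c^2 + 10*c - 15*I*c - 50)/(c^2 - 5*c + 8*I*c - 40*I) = (c^2 + 3*I*c + 10)/(c + 8*I)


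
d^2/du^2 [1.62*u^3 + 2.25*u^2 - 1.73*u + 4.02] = 9.72*u + 4.5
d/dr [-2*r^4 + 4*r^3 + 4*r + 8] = -8*r^3 + 12*r^2 + 4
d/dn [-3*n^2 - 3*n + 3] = -6*n - 3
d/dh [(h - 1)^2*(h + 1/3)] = (h - 1)*(9*h - 1)/3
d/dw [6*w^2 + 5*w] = 12*w + 5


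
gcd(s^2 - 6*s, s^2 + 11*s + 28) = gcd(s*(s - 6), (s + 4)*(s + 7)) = 1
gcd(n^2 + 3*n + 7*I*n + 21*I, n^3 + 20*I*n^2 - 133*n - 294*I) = n + 7*I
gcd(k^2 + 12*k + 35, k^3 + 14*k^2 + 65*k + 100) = k + 5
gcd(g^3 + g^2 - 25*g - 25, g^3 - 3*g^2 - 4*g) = g + 1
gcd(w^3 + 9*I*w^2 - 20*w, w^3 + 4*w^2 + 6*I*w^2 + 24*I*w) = w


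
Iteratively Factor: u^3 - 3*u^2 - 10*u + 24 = (u - 4)*(u^2 + u - 6) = (u - 4)*(u - 2)*(u + 3)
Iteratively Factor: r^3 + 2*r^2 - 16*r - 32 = (r + 4)*(r^2 - 2*r - 8) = (r - 4)*(r + 4)*(r + 2)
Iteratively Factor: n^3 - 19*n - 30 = (n - 5)*(n^2 + 5*n + 6) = (n - 5)*(n + 2)*(n + 3)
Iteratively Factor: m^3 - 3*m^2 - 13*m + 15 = (m - 1)*(m^2 - 2*m - 15) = (m - 5)*(m - 1)*(m + 3)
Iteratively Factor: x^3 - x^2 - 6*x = (x + 2)*(x^2 - 3*x) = (x - 3)*(x + 2)*(x)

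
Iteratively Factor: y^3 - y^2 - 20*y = (y - 5)*(y^2 + 4*y) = (y - 5)*(y + 4)*(y)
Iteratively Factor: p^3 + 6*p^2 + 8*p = (p)*(p^2 + 6*p + 8) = p*(p + 2)*(p + 4)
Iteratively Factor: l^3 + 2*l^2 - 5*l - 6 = (l + 1)*(l^2 + l - 6) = (l + 1)*(l + 3)*(l - 2)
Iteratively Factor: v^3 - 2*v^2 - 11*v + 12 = (v + 3)*(v^2 - 5*v + 4) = (v - 1)*(v + 3)*(v - 4)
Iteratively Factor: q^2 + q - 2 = (q + 2)*(q - 1)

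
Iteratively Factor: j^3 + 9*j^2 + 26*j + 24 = (j + 2)*(j^2 + 7*j + 12) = (j + 2)*(j + 3)*(j + 4)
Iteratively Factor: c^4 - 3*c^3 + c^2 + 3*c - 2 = (c + 1)*(c^3 - 4*c^2 + 5*c - 2) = (c - 1)*(c + 1)*(c^2 - 3*c + 2) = (c - 2)*(c - 1)*(c + 1)*(c - 1)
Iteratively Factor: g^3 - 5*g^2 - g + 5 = (g - 1)*(g^2 - 4*g - 5) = (g - 1)*(g + 1)*(g - 5)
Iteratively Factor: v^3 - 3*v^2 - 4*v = (v)*(v^2 - 3*v - 4) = v*(v - 4)*(v + 1)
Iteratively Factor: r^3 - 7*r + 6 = (r + 3)*(r^2 - 3*r + 2) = (r - 2)*(r + 3)*(r - 1)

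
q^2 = q^2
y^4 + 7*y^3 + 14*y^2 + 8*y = y*(y + 1)*(y + 2)*(y + 4)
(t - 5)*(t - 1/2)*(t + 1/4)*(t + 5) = t^4 - t^3/4 - 201*t^2/8 + 25*t/4 + 25/8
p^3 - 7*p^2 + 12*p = p*(p - 4)*(p - 3)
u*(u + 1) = u^2 + u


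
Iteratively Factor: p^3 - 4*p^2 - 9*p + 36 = (p + 3)*(p^2 - 7*p + 12) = (p - 3)*(p + 3)*(p - 4)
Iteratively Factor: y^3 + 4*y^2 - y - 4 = (y + 1)*(y^2 + 3*y - 4) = (y + 1)*(y + 4)*(y - 1)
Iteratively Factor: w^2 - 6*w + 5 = (w - 1)*(w - 5)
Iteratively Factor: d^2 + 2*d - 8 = (d + 4)*(d - 2)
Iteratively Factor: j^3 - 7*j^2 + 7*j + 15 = (j + 1)*(j^2 - 8*j + 15) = (j - 5)*(j + 1)*(j - 3)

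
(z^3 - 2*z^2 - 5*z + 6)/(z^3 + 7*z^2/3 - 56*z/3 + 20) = 3*(z^3 - 2*z^2 - 5*z + 6)/(3*z^3 + 7*z^2 - 56*z + 60)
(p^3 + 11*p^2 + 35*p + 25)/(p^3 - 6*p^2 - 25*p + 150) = (p^2 + 6*p + 5)/(p^2 - 11*p + 30)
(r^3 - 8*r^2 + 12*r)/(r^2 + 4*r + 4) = r*(r^2 - 8*r + 12)/(r^2 + 4*r + 4)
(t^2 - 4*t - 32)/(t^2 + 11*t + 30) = (t^2 - 4*t - 32)/(t^2 + 11*t + 30)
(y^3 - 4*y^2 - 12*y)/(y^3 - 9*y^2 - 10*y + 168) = y*(y + 2)/(y^2 - 3*y - 28)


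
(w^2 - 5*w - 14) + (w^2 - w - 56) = 2*w^2 - 6*w - 70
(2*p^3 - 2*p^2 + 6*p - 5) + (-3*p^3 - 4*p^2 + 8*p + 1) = -p^3 - 6*p^2 + 14*p - 4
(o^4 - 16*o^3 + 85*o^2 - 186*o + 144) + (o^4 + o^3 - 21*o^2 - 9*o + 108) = 2*o^4 - 15*o^3 + 64*o^2 - 195*o + 252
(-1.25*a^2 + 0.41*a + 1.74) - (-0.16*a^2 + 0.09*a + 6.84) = -1.09*a^2 + 0.32*a - 5.1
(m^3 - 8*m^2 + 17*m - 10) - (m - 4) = m^3 - 8*m^2 + 16*m - 6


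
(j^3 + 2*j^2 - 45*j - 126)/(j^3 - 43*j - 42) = (j + 3)/(j + 1)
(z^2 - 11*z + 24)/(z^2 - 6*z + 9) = (z - 8)/(z - 3)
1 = 1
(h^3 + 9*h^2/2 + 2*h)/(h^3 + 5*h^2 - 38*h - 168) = h*(2*h + 1)/(2*(h^2 + h - 42))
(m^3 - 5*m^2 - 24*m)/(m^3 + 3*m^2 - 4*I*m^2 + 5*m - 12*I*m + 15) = m*(m - 8)/(m^2 - 4*I*m + 5)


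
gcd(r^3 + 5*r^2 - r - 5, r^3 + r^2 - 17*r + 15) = r^2 + 4*r - 5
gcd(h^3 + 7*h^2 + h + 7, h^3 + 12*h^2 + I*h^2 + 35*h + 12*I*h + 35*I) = h^2 + h*(7 + I) + 7*I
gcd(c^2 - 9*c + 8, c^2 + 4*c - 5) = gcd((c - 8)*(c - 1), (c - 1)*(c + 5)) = c - 1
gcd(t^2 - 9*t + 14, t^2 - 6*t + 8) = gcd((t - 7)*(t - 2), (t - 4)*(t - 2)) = t - 2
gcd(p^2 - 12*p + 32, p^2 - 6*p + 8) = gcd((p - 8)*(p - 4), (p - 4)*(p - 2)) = p - 4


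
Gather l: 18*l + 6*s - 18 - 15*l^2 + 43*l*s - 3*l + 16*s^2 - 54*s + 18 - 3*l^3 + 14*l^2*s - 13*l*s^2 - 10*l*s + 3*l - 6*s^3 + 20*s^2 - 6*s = -3*l^3 + l^2*(14*s - 15) + l*(-13*s^2 + 33*s + 18) - 6*s^3 + 36*s^2 - 54*s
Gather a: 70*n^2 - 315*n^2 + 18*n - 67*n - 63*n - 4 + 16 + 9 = -245*n^2 - 112*n + 21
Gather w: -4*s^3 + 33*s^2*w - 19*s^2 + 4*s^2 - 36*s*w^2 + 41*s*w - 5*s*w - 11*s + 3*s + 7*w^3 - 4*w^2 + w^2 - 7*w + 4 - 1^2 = -4*s^3 - 15*s^2 - 8*s + 7*w^3 + w^2*(-36*s - 3) + w*(33*s^2 + 36*s - 7) + 3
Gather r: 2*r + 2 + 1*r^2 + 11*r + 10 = r^2 + 13*r + 12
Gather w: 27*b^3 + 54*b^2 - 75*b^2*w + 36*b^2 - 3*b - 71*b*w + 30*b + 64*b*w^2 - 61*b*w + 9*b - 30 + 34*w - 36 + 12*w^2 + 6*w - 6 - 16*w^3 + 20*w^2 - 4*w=27*b^3 + 90*b^2 + 36*b - 16*w^3 + w^2*(64*b + 32) + w*(-75*b^2 - 132*b + 36) - 72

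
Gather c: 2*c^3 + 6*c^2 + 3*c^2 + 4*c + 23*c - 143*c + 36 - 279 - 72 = 2*c^3 + 9*c^2 - 116*c - 315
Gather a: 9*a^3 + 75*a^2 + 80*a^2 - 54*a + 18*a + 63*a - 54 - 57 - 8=9*a^3 + 155*a^2 + 27*a - 119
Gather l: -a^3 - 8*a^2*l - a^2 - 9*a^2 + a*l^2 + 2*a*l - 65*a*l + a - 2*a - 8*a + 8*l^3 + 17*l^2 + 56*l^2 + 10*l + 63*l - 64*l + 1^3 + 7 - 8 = -a^3 - 10*a^2 - 9*a + 8*l^3 + l^2*(a + 73) + l*(-8*a^2 - 63*a + 9)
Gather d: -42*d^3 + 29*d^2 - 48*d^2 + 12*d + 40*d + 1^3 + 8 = -42*d^3 - 19*d^2 + 52*d + 9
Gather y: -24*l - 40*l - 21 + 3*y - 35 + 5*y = -64*l + 8*y - 56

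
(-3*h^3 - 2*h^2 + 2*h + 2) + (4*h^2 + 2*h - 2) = -3*h^3 + 2*h^2 + 4*h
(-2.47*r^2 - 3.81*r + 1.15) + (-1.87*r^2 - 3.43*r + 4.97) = -4.34*r^2 - 7.24*r + 6.12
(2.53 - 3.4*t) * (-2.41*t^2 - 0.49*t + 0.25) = 8.194*t^3 - 4.4313*t^2 - 2.0897*t + 0.6325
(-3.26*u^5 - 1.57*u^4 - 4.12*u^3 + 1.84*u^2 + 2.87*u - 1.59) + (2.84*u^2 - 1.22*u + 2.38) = -3.26*u^5 - 1.57*u^4 - 4.12*u^3 + 4.68*u^2 + 1.65*u + 0.79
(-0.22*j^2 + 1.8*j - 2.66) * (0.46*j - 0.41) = -0.1012*j^3 + 0.9182*j^2 - 1.9616*j + 1.0906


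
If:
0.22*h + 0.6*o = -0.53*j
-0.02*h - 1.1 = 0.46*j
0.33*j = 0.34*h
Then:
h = -2.23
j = -2.29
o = 2.84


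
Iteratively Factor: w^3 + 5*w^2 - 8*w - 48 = (w + 4)*(w^2 + w - 12) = (w - 3)*(w + 4)*(w + 4)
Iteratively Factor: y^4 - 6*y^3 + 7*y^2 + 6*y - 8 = (y - 4)*(y^3 - 2*y^2 - y + 2) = (y - 4)*(y - 2)*(y^2 - 1) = (y - 4)*(y - 2)*(y + 1)*(y - 1)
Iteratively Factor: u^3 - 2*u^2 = (u)*(u^2 - 2*u) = u^2*(u - 2)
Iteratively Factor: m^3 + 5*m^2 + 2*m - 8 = (m + 4)*(m^2 + m - 2) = (m - 1)*(m + 4)*(m + 2)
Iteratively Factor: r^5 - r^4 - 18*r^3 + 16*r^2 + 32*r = (r - 4)*(r^4 + 3*r^3 - 6*r^2 - 8*r) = (r - 4)*(r + 1)*(r^3 + 2*r^2 - 8*r) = (r - 4)*(r + 1)*(r + 4)*(r^2 - 2*r) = r*(r - 4)*(r + 1)*(r + 4)*(r - 2)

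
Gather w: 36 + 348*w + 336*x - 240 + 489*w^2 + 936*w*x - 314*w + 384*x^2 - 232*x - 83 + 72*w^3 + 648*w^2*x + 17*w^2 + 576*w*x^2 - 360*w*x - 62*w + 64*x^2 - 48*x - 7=72*w^3 + w^2*(648*x + 506) + w*(576*x^2 + 576*x - 28) + 448*x^2 + 56*x - 294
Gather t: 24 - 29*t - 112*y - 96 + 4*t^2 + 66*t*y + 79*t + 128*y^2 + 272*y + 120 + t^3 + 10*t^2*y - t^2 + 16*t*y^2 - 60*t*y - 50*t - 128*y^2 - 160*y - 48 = t^3 + t^2*(10*y + 3) + t*(16*y^2 + 6*y)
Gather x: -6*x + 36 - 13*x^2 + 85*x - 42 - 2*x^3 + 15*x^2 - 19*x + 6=-2*x^3 + 2*x^2 + 60*x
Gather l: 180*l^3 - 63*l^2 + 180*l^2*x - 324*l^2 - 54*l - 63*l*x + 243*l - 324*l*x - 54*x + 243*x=180*l^3 + l^2*(180*x - 387) + l*(189 - 387*x) + 189*x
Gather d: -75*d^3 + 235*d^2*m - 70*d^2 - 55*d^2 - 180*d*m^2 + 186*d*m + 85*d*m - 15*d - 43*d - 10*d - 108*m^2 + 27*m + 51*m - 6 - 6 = -75*d^3 + d^2*(235*m - 125) + d*(-180*m^2 + 271*m - 68) - 108*m^2 + 78*m - 12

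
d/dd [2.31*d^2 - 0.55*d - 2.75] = 4.62*d - 0.55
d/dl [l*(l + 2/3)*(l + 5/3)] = 3*l^2 + 14*l/3 + 10/9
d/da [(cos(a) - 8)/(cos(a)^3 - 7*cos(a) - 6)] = (3*cos(a)/2 - 12*cos(2*a) + cos(3*a)/2 + 50)*sin(a)/(-cos(a)^3 + 7*cos(a) + 6)^2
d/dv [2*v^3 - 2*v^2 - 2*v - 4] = 6*v^2 - 4*v - 2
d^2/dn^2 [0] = 0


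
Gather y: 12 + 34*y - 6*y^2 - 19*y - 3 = -6*y^2 + 15*y + 9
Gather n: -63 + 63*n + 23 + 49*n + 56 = 112*n + 16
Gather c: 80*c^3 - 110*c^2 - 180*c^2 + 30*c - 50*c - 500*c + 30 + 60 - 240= 80*c^3 - 290*c^2 - 520*c - 150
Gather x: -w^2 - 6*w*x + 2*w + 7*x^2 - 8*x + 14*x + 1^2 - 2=-w^2 + 2*w + 7*x^2 + x*(6 - 6*w) - 1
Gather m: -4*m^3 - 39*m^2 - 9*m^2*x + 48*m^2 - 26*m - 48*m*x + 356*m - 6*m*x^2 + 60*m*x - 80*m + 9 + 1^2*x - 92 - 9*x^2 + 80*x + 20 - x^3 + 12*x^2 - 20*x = -4*m^3 + m^2*(9 - 9*x) + m*(-6*x^2 + 12*x + 250) - x^3 + 3*x^2 + 61*x - 63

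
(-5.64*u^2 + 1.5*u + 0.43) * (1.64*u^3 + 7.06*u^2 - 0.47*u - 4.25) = -9.2496*u^5 - 37.3584*u^4 + 13.946*u^3 + 26.3008*u^2 - 6.5771*u - 1.8275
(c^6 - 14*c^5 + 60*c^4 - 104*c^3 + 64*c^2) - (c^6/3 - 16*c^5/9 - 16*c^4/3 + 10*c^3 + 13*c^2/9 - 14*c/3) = 2*c^6/3 - 110*c^5/9 + 196*c^4/3 - 114*c^3 + 563*c^2/9 + 14*c/3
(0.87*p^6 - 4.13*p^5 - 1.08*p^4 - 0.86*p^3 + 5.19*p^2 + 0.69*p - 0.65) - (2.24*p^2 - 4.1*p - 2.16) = 0.87*p^6 - 4.13*p^5 - 1.08*p^4 - 0.86*p^3 + 2.95*p^2 + 4.79*p + 1.51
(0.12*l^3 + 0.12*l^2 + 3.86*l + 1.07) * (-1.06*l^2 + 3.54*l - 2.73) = -0.1272*l^5 + 0.2976*l^4 - 3.9944*l^3 + 12.2026*l^2 - 6.75*l - 2.9211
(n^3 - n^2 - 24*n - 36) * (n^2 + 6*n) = n^5 + 5*n^4 - 30*n^3 - 180*n^2 - 216*n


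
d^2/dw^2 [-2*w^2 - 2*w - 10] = -4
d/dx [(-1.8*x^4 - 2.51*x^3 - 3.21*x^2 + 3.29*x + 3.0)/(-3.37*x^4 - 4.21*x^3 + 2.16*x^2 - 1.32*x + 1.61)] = (-0.880699999999997*x^6 - 29.4114*x^5 + 21.4542*x^4 + 63.1762*x^3 + 22.8975*x^2 - 23.2962*x + 9.2569)/(11.3569*x^8 + 28.3754*x^7 + 3.1657*x^6 - 9.2904*x^5 + 4.9286*x^4 - 19.2586*x^3 + 8.6976*x^2 - 4.2504*x + 2.5921)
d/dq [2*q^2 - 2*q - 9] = 4*q - 2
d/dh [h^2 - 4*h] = 2*h - 4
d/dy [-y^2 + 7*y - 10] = 7 - 2*y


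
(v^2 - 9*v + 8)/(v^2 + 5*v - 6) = (v - 8)/(v + 6)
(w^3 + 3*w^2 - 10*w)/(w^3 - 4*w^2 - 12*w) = (-w^2 - 3*w + 10)/(-w^2 + 4*w + 12)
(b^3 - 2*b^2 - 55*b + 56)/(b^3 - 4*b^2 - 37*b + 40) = (b + 7)/(b + 5)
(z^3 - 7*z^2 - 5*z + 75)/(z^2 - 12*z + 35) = (z^2 - 2*z - 15)/(z - 7)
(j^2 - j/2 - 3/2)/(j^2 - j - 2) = (j - 3/2)/(j - 2)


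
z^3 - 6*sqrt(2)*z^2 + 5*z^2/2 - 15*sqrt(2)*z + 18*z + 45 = (z + 5/2)*(z - 3*sqrt(2))^2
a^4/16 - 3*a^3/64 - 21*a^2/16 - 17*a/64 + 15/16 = (a/4 + 1/4)*(a/4 + 1)*(a - 5)*(a - 3/4)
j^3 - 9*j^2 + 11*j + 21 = (j - 7)*(j - 3)*(j + 1)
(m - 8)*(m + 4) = m^2 - 4*m - 32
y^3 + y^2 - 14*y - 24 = (y - 4)*(y + 2)*(y + 3)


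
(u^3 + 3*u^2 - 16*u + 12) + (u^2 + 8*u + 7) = u^3 + 4*u^2 - 8*u + 19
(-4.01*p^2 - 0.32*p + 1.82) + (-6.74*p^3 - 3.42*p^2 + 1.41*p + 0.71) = -6.74*p^3 - 7.43*p^2 + 1.09*p + 2.53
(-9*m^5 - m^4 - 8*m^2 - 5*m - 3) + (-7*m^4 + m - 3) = -9*m^5 - 8*m^4 - 8*m^2 - 4*m - 6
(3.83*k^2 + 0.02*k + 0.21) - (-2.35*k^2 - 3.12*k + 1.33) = 6.18*k^2 + 3.14*k - 1.12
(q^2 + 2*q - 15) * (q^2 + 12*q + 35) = q^4 + 14*q^3 + 44*q^2 - 110*q - 525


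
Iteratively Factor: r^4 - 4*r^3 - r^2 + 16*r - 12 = (r - 2)*(r^3 - 2*r^2 - 5*r + 6) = (r - 2)*(r - 1)*(r^2 - r - 6) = (r - 2)*(r - 1)*(r + 2)*(r - 3)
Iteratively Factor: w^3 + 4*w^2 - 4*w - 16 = (w + 2)*(w^2 + 2*w - 8) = (w + 2)*(w + 4)*(w - 2)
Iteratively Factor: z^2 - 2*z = (z)*(z - 2)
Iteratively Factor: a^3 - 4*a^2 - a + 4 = (a - 4)*(a^2 - 1) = (a - 4)*(a - 1)*(a + 1)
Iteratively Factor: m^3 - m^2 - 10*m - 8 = (m + 2)*(m^2 - 3*m - 4) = (m - 4)*(m + 2)*(m + 1)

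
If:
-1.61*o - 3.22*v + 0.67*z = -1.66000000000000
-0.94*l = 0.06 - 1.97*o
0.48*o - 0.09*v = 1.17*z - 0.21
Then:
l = 4.74527176272914*z - 0.71691366648417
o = 2.2642413487134*z - 0.311623779946761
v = 0.67133984028394 - 0.924046140195208*z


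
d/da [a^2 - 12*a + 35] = 2*a - 12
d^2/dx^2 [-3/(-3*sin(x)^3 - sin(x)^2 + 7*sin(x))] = 3*(-81*sin(x)^3 - 33*sin(x)^2 + 146*sin(x) + 69 - 169/sin(x) - 42/sin(x)^2 + 98/sin(x)^3)/(3*sin(x)^2 + sin(x) - 7)^3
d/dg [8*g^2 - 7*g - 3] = 16*g - 7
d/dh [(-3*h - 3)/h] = 3/h^2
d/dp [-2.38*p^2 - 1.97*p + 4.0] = -4.76*p - 1.97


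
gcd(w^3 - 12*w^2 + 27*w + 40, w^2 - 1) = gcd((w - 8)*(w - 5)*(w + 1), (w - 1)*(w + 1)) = w + 1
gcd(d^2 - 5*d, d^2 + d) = d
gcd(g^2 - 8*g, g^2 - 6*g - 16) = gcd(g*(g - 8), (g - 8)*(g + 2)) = g - 8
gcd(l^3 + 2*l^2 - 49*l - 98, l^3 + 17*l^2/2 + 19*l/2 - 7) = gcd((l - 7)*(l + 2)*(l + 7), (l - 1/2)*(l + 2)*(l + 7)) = l^2 + 9*l + 14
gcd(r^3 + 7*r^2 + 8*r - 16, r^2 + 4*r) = r + 4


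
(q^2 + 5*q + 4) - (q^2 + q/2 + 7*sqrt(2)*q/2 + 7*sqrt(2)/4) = -7*sqrt(2)*q/2 + 9*q/2 - 7*sqrt(2)/4 + 4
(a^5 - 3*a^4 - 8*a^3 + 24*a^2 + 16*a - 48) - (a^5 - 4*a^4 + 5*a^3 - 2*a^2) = a^4 - 13*a^3 + 26*a^2 + 16*a - 48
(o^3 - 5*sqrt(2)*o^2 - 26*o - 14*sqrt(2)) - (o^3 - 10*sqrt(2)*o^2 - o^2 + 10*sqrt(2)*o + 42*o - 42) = o^2 + 5*sqrt(2)*o^2 - 68*o - 10*sqrt(2)*o - 14*sqrt(2) + 42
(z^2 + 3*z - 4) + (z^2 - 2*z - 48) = 2*z^2 + z - 52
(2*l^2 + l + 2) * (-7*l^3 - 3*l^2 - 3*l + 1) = -14*l^5 - 13*l^4 - 23*l^3 - 7*l^2 - 5*l + 2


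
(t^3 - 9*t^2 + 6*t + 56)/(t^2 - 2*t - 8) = t - 7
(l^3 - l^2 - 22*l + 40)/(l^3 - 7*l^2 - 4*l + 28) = (l^2 + l - 20)/(l^2 - 5*l - 14)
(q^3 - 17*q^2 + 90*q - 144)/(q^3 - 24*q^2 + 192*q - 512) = (q^2 - 9*q + 18)/(q^2 - 16*q + 64)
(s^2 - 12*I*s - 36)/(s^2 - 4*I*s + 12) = (s - 6*I)/(s + 2*I)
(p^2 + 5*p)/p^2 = (p + 5)/p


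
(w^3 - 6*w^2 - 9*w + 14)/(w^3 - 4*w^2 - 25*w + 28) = (w + 2)/(w + 4)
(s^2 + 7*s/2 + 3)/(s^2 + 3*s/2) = (s + 2)/s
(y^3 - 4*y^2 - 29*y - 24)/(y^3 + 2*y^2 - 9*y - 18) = (y^2 - 7*y - 8)/(y^2 - y - 6)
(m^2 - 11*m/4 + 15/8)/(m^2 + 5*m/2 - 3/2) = (8*m^2 - 22*m + 15)/(4*(2*m^2 + 5*m - 3))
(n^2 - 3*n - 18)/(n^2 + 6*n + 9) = (n - 6)/(n + 3)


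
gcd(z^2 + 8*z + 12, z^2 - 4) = z + 2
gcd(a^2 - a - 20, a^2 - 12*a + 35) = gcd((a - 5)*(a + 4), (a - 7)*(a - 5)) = a - 5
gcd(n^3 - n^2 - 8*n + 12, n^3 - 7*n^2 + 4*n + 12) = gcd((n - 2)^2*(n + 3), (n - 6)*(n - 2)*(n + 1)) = n - 2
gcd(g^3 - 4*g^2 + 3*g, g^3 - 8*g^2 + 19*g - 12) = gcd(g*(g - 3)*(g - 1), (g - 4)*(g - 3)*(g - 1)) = g^2 - 4*g + 3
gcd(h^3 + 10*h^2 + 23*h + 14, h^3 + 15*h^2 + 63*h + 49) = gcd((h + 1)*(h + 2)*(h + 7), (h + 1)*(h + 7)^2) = h^2 + 8*h + 7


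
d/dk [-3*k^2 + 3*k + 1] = 3 - 6*k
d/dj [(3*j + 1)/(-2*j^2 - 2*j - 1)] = (6*j^2 + 4*j - 1)/(4*j^4 + 8*j^3 + 8*j^2 + 4*j + 1)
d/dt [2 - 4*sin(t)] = -4*cos(t)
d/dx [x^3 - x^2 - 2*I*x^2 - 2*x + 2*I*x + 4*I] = 3*x^2 - 2*x - 4*I*x - 2 + 2*I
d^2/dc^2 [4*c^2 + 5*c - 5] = 8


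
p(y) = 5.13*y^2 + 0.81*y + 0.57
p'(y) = 10.26*y + 0.81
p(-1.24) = 7.45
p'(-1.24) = -11.91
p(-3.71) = 68.17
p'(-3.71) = -37.25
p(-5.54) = 153.53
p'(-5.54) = -56.03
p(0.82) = 4.68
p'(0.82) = 9.22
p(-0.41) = 1.10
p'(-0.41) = -3.40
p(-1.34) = 8.70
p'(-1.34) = -12.94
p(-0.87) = 3.75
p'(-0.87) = -8.12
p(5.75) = 174.84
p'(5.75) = 59.80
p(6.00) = 190.11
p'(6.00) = 62.37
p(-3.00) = 44.31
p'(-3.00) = -29.97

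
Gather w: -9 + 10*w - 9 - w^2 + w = -w^2 + 11*w - 18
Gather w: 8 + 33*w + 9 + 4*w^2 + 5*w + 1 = 4*w^2 + 38*w + 18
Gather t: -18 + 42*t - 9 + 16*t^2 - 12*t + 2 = 16*t^2 + 30*t - 25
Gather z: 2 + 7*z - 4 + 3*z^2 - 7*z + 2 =3*z^2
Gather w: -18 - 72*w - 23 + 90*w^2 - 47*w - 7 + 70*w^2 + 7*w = 160*w^2 - 112*w - 48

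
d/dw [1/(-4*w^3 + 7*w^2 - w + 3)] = (12*w^2 - 14*w + 1)/(4*w^3 - 7*w^2 + w - 3)^2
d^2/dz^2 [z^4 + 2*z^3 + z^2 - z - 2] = 12*z^2 + 12*z + 2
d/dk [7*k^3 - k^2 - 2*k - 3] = 21*k^2 - 2*k - 2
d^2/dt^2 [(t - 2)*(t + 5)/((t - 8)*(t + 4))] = 2*(7*t^3 + 66*t^2 + 408*t + 160)/(t^6 - 12*t^5 - 48*t^4 + 704*t^3 + 1536*t^2 - 12288*t - 32768)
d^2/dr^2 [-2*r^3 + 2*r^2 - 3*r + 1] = 4 - 12*r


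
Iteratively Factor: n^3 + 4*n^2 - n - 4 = (n + 4)*(n^2 - 1) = (n + 1)*(n + 4)*(n - 1)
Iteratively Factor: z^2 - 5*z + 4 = (z - 4)*(z - 1)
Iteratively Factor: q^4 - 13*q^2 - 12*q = (q + 3)*(q^3 - 3*q^2 - 4*q) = (q - 4)*(q + 3)*(q^2 + q) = q*(q - 4)*(q + 3)*(q + 1)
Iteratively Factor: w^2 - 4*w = (w - 4)*(w)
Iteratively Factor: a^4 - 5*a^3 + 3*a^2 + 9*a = (a - 3)*(a^3 - 2*a^2 - 3*a) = (a - 3)^2*(a^2 + a) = a*(a - 3)^2*(a + 1)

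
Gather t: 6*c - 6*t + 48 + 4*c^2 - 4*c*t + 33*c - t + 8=4*c^2 + 39*c + t*(-4*c - 7) + 56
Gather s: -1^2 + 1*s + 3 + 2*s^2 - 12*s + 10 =2*s^2 - 11*s + 12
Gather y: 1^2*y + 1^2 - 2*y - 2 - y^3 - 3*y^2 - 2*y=-y^3 - 3*y^2 - 3*y - 1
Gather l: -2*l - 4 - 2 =-2*l - 6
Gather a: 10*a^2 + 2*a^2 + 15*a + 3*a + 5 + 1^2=12*a^2 + 18*a + 6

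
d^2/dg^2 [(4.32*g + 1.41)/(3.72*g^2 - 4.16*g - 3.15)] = ((25.452 - 96.4224*g)*(-3.72*g^2 + 4.16*g + 3.15) - (4.32*g + 1.41)*(7.44*g - 4.16)*(14.88*g - 8.32))/(-3.72*g^2 + 4.16*g + 3.15)^3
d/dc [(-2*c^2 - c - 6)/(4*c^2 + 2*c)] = 3*(4*c + 1)/(c^2*(4*c^2 + 4*c + 1))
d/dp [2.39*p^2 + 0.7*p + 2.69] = 4.78*p + 0.7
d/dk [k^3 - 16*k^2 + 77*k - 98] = 3*k^2 - 32*k + 77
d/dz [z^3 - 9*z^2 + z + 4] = 3*z^2 - 18*z + 1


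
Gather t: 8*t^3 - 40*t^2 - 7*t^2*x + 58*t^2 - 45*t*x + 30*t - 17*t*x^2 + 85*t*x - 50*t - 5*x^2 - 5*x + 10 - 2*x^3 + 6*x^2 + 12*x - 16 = 8*t^3 + t^2*(18 - 7*x) + t*(-17*x^2 + 40*x - 20) - 2*x^3 + x^2 + 7*x - 6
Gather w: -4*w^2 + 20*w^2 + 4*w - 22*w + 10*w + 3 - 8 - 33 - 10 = 16*w^2 - 8*w - 48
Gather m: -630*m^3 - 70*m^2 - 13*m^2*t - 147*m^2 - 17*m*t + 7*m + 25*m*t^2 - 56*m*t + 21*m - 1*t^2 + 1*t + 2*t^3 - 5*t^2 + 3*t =-630*m^3 + m^2*(-13*t - 217) + m*(25*t^2 - 73*t + 28) + 2*t^3 - 6*t^2 + 4*t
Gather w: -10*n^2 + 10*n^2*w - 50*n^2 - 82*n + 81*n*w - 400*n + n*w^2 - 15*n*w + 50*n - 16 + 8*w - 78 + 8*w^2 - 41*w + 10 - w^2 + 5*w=-60*n^2 - 432*n + w^2*(n + 7) + w*(10*n^2 + 66*n - 28) - 84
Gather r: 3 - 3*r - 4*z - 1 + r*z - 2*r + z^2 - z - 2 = r*(z - 5) + z^2 - 5*z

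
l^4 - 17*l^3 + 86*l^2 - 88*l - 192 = (l - 8)*(l - 6)*(l - 4)*(l + 1)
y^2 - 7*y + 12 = (y - 4)*(y - 3)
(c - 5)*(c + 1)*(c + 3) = c^3 - c^2 - 17*c - 15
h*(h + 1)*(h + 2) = h^3 + 3*h^2 + 2*h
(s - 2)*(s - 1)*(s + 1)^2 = s^4 - s^3 - 3*s^2 + s + 2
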